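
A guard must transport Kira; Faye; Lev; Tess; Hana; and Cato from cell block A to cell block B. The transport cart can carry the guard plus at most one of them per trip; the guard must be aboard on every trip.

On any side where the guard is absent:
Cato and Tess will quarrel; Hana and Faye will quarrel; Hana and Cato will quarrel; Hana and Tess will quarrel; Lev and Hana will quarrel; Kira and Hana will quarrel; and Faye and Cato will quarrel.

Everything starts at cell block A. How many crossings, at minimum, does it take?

impossible

Whatever the first load, the items left behind include a forbidden pair without the guard. No opening move is safe, so no plan exists.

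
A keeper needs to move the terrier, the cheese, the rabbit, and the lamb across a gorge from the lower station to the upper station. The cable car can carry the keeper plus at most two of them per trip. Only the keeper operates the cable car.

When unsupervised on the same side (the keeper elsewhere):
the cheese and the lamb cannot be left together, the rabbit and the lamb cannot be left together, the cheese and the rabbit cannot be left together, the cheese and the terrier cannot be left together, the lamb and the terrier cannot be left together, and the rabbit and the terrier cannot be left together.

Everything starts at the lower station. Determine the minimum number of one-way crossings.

Whatever the first load, the items left behind include a forbidden pair without the keeper. No opening move is safe, so no plan exists.

impossible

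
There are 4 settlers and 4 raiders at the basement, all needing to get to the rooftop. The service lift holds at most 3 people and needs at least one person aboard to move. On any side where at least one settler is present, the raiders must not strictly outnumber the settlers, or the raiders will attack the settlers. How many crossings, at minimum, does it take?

9

Counting alone: each trip to the rooftop takes at most 3 across and each return brings at least 1 back, so after t trips out (and t−1 returns) at most 3t − (t−1) of the 8 are across; that first reaches 8 at t = 4, so at least 7 crossings are needed.
The safety rule pushes this higher. Following every safe sequence of crossings, the most of the 8 that can be at the rooftop as the service lift arrives there on crossing 7 is 7 — never all 8.
So no plan with fewer than 9 crossings exists, and this one achieves 9:
1. 2 raiders → the rooftop.  (the basement: 4S 2R; the rooftop: 0S 2R)
2. 1 raider ← the basement.  (the basement: 4S 3R; the rooftop: 0S 1R)
3. 3 raiders → the rooftop.  (the basement: 4S 0R; the rooftop: 0S 4R)
4. 1 raider ← the basement.  (the basement: 4S 1R; the rooftop: 0S 3R)
5. 3 settlers → the rooftop.  (the basement: 1S 1R; the rooftop: 3S 3R)
6. 1 settler and 1 raider ← the basement.  (the basement: 2S 2R; the rooftop: 2S 2R)
7. 2 settlers → the rooftop.  (the basement: 0S 2R; the rooftop: 4S 2R)
8. 1 raider ← the basement.  (the basement: 0S 3R; the rooftop: 4S 1R)
9. 3 raiders → the rooftop.  (the basement: 0S 0R; the rooftop: 4S 4R)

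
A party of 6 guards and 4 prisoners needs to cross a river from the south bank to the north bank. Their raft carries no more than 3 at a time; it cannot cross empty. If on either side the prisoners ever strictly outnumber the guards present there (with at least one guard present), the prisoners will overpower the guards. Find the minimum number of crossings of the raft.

Counting alone: each trip to the north bank takes at most 3 across and each return brings at least 1 back, so after t trips out (and t−1 returns) at most 3t − (t−1) of the 10 are across; that first reaches 10 at t = 5, so at least 9 crossings are needed.
The plan below uses exactly 9 crossings, so it is optimal:
1. 2 prisoners → the north bank.  (the south bank: 6G 2P; the north bank: 0G 2P)
2. 1 prisoner ← the south bank.  (the south bank: 6G 3P; the north bank: 0G 1P)
3. 3 prisoners → the north bank.  (the south bank: 6G 0P; the north bank: 0G 4P)
4. 1 prisoner ← the south bank.  (the south bank: 6G 1P; the north bank: 0G 3P)
5. 3 guards → the north bank.  (the south bank: 3G 1P; the north bank: 3G 3P)
6. 1 prisoner ← the south bank.  (the south bank: 3G 2P; the north bank: 3G 2P)
7. 1 guard and 2 prisoners → the north bank.  (the south bank: 2G 0P; the north bank: 4G 4P)
8. 1 prisoner ← the south bank.  (the south bank: 2G 1P; the north bank: 4G 3P)
9. 2 guards and 1 prisoner → the north bank.  (the south bank: 0G 0P; the north bank: 6G 4P)

9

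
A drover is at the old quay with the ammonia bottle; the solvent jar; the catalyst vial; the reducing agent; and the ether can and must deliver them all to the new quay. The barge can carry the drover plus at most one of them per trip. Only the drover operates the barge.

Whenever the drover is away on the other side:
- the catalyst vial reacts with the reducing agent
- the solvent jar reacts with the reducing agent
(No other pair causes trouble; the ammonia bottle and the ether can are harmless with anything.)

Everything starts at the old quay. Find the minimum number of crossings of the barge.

Counting alone: the drover can take at most 1 across per trip to the new quay, so moving all 5 needs at least 5 loaded trips out, with a return between consecutive ones — at least 9 crossings.
The safety rule pushes this higher. Following every safe sequence of crossings, the most of the 5 that can be at the new quay as the barge arrives there on crossing 9 is 4 — never all 5.
So no plan with fewer than 11 crossings exists, and this one achieves 11:
1. Drover goes to the new quay with the reducing agent.
2. Drover goes back to the old quay alone.
3. Drover goes to the new quay with the ammonia bottle.
4. Drover goes back to the old quay alone.
5. Drover goes to the new quay with the solvent jar.
6. Drover goes back to the old quay with the reducing agent.
7. Drover goes to the new quay with the catalyst vial.
8. Drover goes back to the old quay alone.
9. Drover goes to the new quay with the ether can.
10. Drover goes back to the old quay alone.
11. Drover goes to the new quay with the reducing agent.

11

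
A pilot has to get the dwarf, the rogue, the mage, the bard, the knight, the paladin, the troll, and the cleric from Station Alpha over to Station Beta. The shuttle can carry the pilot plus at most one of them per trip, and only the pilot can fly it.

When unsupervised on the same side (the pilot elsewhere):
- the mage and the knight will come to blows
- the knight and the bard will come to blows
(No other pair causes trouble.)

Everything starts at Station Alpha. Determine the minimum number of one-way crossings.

17

Counting alone: the pilot can take at most 1 across per trip to Station Beta, so moving all 8 needs at least 8 loaded trips out, with a return between consecutive ones — at least 15 crossings.
The safety rule pushes this higher. Following every safe sequence of crossings, the most of the 8 that can be at Station Beta as the shuttle arrives there on crossing 15 is 7 — never all 8.
So no plan with fewer than 17 crossings exists, and this one achieves 17:
1. Pilot goes to Station Beta with the knight.  [Station Alpha: the bard, the cleric, the dwarf, the mage, the paladin, the rogue, the troll | Station Beta: the knight]
2. Pilot goes back to Station Alpha alone.  [Station Alpha: the bard, the cleric, the dwarf, the mage, the paladin, the rogue, the troll | Station Beta: the knight]
3. Pilot goes to Station Beta with the dwarf.  [Station Alpha: the bard, the cleric, the mage, the paladin, the rogue, the troll | Station Beta: the dwarf, the knight]
4. Pilot goes back to Station Alpha alone.  [Station Alpha: the bard, the cleric, the mage, the paladin, the rogue, the troll | Station Beta: the dwarf, the knight]
5. Pilot goes to Station Beta with the rogue.  [Station Alpha: the bard, the cleric, the mage, the paladin, the troll | Station Beta: the dwarf, the knight, the rogue]
6. Pilot goes back to Station Alpha alone.  [Station Alpha: the bard, the cleric, the mage, the paladin, the troll | Station Beta: the dwarf, the knight, the rogue]
7. Pilot goes to Station Beta with the mage.  [Station Alpha: the bard, the cleric, the paladin, the troll | Station Beta: the dwarf, the knight, the mage, the rogue]
8. Pilot goes back to Station Alpha with the knight.  [Station Alpha: the bard, the cleric, the knight, the paladin, the troll | Station Beta: the dwarf, the mage, the rogue]
9. Pilot goes to Station Beta with the bard.  [Station Alpha: the cleric, the knight, the paladin, the troll | Station Beta: the bard, the dwarf, the mage, the rogue]
10. Pilot goes back to Station Alpha alone.  [Station Alpha: the cleric, the knight, the paladin, the troll | Station Beta: the bard, the dwarf, the mage, the rogue]
11. Pilot goes to Station Beta with the paladin.  [Station Alpha: the cleric, the knight, the troll | Station Beta: the bard, the dwarf, the mage, the paladin, the rogue]
12. Pilot goes back to Station Alpha alone.  [Station Alpha: the cleric, the knight, the troll | Station Beta: the bard, the dwarf, the mage, the paladin, the rogue]
13. Pilot goes to Station Beta with the troll.  [Station Alpha: the cleric, the knight | Station Beta: the bard, the dwarf, the mage, the paladin, the rogue, the troll]
14. Pilot goes back to Station Alpha alone.  [Station Alpha: the cleric, the knight | Station Beta: the bard, the dwarf, the mage, the paladin, the rogue, the troll]
15. Pilot goes to Station Beta with the cleric.  [Station Alpha: the knight | Station Beta: the bard, the cleric, the dwarf, the mage, the paladin, the rogue, the troll]
16. Pilot goes back to Station Alpha alone.  [Station Alpha: the knight | Station Beta: the bard, the cleric, the dwarf, the mage, the paladin, the rogue, the troll]
17. Pilot goes to Station Beta with the knight.  [Station Alpha: — | Station Beta: the bard, the cleric, the dwarf, the knight, the mage, the paladin, the rogue, the troll]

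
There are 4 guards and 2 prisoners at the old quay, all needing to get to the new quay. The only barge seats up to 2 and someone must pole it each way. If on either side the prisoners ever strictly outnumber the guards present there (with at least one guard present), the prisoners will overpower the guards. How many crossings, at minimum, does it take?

9

Counting alone: each trip to the new quay takes at most 2 across and each return brings at least 1 back, so after t trips out (and t−1 returns) at most 2t − (t−1) of the 6 are across; that first reaches 6 at t = 5, so at least 9 crossings are needed.
The plan below uses exactly 9 crossings, so it is optimal:
1. 2 prisoners → the new quay.  (the old quay: 4G 0P; the new quay: 0G 2P)
2. 1 prisoner ← the old quay.  (the old quay: 4G 1P; the new quay: 0G 1P)
3. 2 guards → the new quay.  (the old quay: 2G 1P; the new quay: 2G 1P)
4. 1 prisoner ← the old quay.  (the old quay: 2G 2P; the new quay: 2G 0P)
5. 2 prisoners → the new quay.  (the old quay: 2G 0P; the new quay: 2G 2P)
6. 1 prisoner ← the old quay.  (the old quay: 2G 1P; the new quay: 2G 1P)
7. 1 guard and 1 prisoner → the new quay.  (the old quay: 1G 0P; the new quay: 3G 2P)
8. 1 prisoner ← the old quay.  (the old quay: 1G 1P; the new quay: 3G 1P)
9. 1 guard and 1 prisoner → the new quay.  (the old quay: 0G 0P; the new quay: 4G 2P)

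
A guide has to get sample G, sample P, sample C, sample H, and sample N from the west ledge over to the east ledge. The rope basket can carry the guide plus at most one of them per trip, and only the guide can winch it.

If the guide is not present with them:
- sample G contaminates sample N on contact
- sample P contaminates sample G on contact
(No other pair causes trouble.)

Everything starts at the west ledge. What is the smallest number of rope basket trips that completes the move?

11

Counting alone: the guide can take at most 1 across per trip to the east ledge, so moving all 5 needs at least 5 loaded trips out, with a return between consecutive ones — at least 9 crossings.
The safety rule pushes this higher. Following every safe sequence of crossings, the most of the 5 that can be at the east ledge as the rope basket arrives there on crossing 9 is 4 — never all 5.
So no plan with fewer than 11 crossings exists, and this one achieves 11:
1. Guide goes to the east ledge with sample G.
2. Guide goes back to the west ledge alone.
3. Guide goes to the east ledge with sample P.
4. Guide goes back to the west ledge with sample G.
5. Guide goes to the east ledge with sample N.
6. Guide goes back to the west ledge alone.
7. Guide goes to the east ledge with sample C.
8. Guide goes back to the west ledge alone.
9. Guide goes to the east ledge with sample H.
10. Guide goes back to the west ledge alone.
11. Guide goes to the east ledge with sample G.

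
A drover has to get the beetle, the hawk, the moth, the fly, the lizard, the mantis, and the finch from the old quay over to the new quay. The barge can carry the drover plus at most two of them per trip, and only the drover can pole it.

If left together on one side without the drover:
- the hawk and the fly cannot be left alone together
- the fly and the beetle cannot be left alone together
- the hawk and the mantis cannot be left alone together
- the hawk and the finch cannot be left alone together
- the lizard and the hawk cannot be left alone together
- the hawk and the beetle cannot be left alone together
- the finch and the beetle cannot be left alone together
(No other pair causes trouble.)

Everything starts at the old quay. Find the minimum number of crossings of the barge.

11

Counting alone: the drover can take at most 2 across per trip to the new quay, so moving all 7 needs at least 4 loaded trips out, with a return between consecutive ones — at least 7 crossings.
The safety rule pushes this higher. Following every safe sequence of crossings, the most of the 7 that can be at the new quay as the barge arrives there on crossings 7, 9 is 5, 6 respectively — never all 7.
So no plan with fewer than 11 crossings exists, and this one achieves 11:
1. Drover goes to the new quay with the beetle and the hawk.  [the old quay: the finch, the fly, the lizard, the mantis, the moth | the new quay: the beetle, the hawk]
2. Drover goes back to the old quay with the beetle.  [the old quay: the beetle, the finch, the fly, the lizard, the mantis, the moth | the new quay: the hawk]
3. Drover goes to the new quay with the beetle and the moth.  [the old quay: the finch, the fly, the lizard, the mantis | the new quay: the beetle, the hawk, the moth]
4. Drover goes back to the old quay with the beetle.  [the old quay: the beetle, the finch, the fly, the lizard, the mantis | the new quay: the hawk, the moth]
5. Drover goes to the new quay with the beetle and the lizard.  [the old quay: the finch, the fly, the mantis | the new quay: the beetle, the hawk, the lizard, the moth]
6. Drover goes back to the old quay with the hawk.  [the old quay: the finch, the fly, the hawk, the mantis | the new quay: the beetle, the lizard, the moth]
7. Drover goes to the new quay with the hawk and the mantis.  [the old quay: the finch, the fly | the new quay: the beetle, the hawk, the lizard, the mantis, the moth]
8. Drover goes back to the old quay with the hawk.  [the old quay: the finch, the fly, the hawk | the new quay: the beetle, the lizard, the mantis, the moth]
9. Drover goes to the new quay with the finch and the fly.  [the old quay: the hawk | the new quay: the beetle, the finch, the fly, the lizard, the mantis, the moth]
10. Drover goes back to the old quay with the beetle.  [the old quay: the beetle, the hawk | the new quay: the finch, the fly, the lizard, the mantis, the moth]
11. Drover goes to the new quay with the beetle and the hawk.  [the old quay: — | the new quay: the beetle, the finch, the fly, the hawk, the lizard, the mantis, the moth]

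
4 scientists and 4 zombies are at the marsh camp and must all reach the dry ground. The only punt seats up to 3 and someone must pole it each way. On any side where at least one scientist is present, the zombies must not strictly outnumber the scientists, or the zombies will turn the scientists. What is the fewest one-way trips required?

Counting alone: each trip to the dry ground takes at most 3 across and each return brings at least 1 back, so after t trips out (and t−1 returns) at most 3t − (t−1) of the 8 are across; that first reaches 8 at t = 4, so at least 7 crossings are needed.
The safety rule pushes this higher. Following every safe sequence of crossings, the most of the 8 that can be at the dry ground as the punt arrives there on crossing 7 is 7 — never all 8.
So no plan with fewer than 9 crossings exists, and this one achieves 9:
1. 2 zombies → the dry ground.  (the marsh camp: 4S 2Z; the dry ground: 0S 2Z)
2. 1 zombie ← the marsh camp.  (the marsh camp: 4S 3Z; the dry ground: 0S 1Z)
3. 3 zombies → the dry ground.  (the marsh camp: 4S 0Z; the dry ground: 0S 4Z)
4. 1 zombie ← the marsh camp.  (the marsh camp: 4S 1Z; the dry ground: 0S 3Z)
5. 3 scientists → the dry ground.  (the marsh camp: 1S 1Z; the dry ground: 3S 3Z)
6. 1 scientist and 1 zombie ← the marsh camp.  (the marsh camp: 2S 2Z; the dry ground: 2S 2Z)
7. 2 scientists → the dry ground.  (the marsh camp: 0S 2Z; the dry ground: 4S 2Z)
8. 1 zombie ← the marsh camp.  (the marsh camp: 0S 3Z; the dry ground: 4S 1Z)
9. 3 zombies → the dry ground.  (the marsh camp: 0S 0Z; the dry ground: 4S 4Z)

9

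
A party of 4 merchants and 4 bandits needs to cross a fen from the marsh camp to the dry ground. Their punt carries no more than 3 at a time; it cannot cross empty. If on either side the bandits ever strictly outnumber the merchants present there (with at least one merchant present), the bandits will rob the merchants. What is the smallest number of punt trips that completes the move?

9

Counting alone: each trip to the dry ground takes at most 3 across and each return brings at least 1 back, so after t trips out (and t−1 returns) at most 3t − (t−1) of the 8 are across; that first reaches 8 at t = 4, so at least 7 crossings are needed.
The safety rule pushes this higher. Following every safe sequence of crossings, the most of the 8 that can be at the dry ground as the punt arrives there on crossing 7 is 7 — never all 8.
So no plan with fewer than 9 crossings exists, and this one achieves 9:
1. 2 bandits → the dry ground.  (the marsh camp: 4M 2B; the dry ground: 0M 2B)
2. 1 bandit ← the marsh camp.  (the marsh camp: 4M 3B; the dry ground: 0M 1B)
3. 3 bandits → the dry ground.  (the marsh camp: 4M 0B; the dry ground: 0M 4B)
4. 1 bandit ← the marsh camp.  (the marsh camp: 4M 1B; the dry ground: 0M 3B)
5. 3 merchants → the dry ground.  (the marsh camp: 1M 1B; the dry ground: 3M 3B)
6. 1 merchant and 1 bandit ← the marsh camp.  (the marsh camp: 2M 2B; the dry ground: 2M 2B)
7. 2 merchants → the dry ground.  (the marsh camp: 0M 2B; the dry ground: 4M 2B)
8. 1 bandit ← the marsh camp.  (the marsh camp: 0M 3B; the dry ground: 4M 1B)
9. 3 bandits → the dry ground.  (the marsh camp: 0M 0B; the dry ground: 4M 4B)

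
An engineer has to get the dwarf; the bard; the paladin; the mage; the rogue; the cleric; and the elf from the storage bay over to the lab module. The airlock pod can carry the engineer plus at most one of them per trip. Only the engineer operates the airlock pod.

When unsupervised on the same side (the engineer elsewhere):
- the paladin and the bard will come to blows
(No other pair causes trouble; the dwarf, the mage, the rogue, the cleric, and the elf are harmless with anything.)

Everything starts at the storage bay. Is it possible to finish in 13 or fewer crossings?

Yes

Yes — this plan uses 13 crossings (≤ 13):
1. Engineer goes to the lab module with the bard.  [the storage bay: the cleric, the dwarf, the elf, the mage, the paladin, the rogue | the lab module: the bard]
2. Engineer goes back to the storage bay alone.  [the storage bay: the cleric, the dwarf, the elf, the mage, the paladin, the rogue | the lab module: the bard]
3. Engineer goes to the lab module with the dwarf.  [the storage bay: the cleric, the elf, the mage, the paladin, the rogue | the lab module: the bard, the dwarf]
4. Engineer goes back to the storage bay alone.  [the storage bay: the cleric, the elf, the mage, the paladin, the rogue | the lab module: the bard, the dwarf]
5. Engineer goes to the lab module with the mage.  [the storage bay: the cleric, the elf, the paladin, the rogue | the lab module: the bard, the dwarf, the mage]
6. Engineer goes back to the storage bay alone.  [the storage bay: the cleric, the elf, the paladin, the rogue | the lab module: the bard, the dwarf, the mage]
7. Engineer goes to the lab module with the rogue.  [the storage bay: the cleric, the elf, the paladin | the lab module: the bard, the dwarf, the mage, the rogue]
8. Engineer goes back to the storage bay alone.  [the storage bay: the cleric, the elf, the paladin | the lab module: the bard, the dwarf, the mage, the rogue]
9. Engineer goes to the lab module with the cleric.  [the storage bay: the elf, the paladin | the lab module: the bard, the cleric, the dwarf, the mage, the rogue]
10. Engineer goes back to the storage bay alone.  [the storage bay: the elf, the paladin | the lab module: the bard, the cleric, the dwarf, the mage, the rogue]
11. Engineer goes to the lab module with the elf.  [the storage bay: the paladin | the lab module: the bard, the cleric, the dwarf, the elf, the mage, the rogue]
12. Engineer goes back to the storage bay alone.  [the storage bay: the paladin | the lab module: the bard, the cleric, the dwarf, the elf, the mage, the rogue]
13. Engineer goes to the lab module with the paladin.  [the storage bay: — | the lab module: the bard, the cleric, the dwarf, the elf, the mage, the paladin, the rogue]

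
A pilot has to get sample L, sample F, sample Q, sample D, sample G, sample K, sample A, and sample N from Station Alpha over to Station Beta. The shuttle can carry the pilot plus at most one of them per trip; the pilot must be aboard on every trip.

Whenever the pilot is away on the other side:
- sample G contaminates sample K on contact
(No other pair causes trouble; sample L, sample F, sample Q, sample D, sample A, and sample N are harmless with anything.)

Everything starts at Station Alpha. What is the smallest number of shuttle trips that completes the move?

Counting alone: the pilot can take at most 1 across per trip to Station Beta, so moving all 8 needs at least 8 loaded trips out, with a return between consecutive ones — at least 15 crossings.
The plan below uses exactly 15 crossings, so it is optimal:
1. Pilot goes to Station Beta with sample G.
2. Pilot goes back to Station Alpha alone.
3. Pilot goes to Station Beta with sample L.
4. Pilot goes back to Station Alpha alone.
5. Pilot goes to Station Beta with sample F.
6. Pilot goes back to Station Alpha alone.
7. Pilot goes to Station Beta with sample Q.
8. Pilot goes back to Station Alpha alone.
9. Pilot goes to Station Beta with sample D.
10. Pilot goes back to Station Alpha alone.
11. Pilot goes to Station Beta with sample A.
12. Pilot goes back to Station Alpha alone.
13. Pilot goes to Station Beta with sample N.
14. Pilot goes back to Station Alpha alone.
15. Pilot goes to Station Beta with sample K.

15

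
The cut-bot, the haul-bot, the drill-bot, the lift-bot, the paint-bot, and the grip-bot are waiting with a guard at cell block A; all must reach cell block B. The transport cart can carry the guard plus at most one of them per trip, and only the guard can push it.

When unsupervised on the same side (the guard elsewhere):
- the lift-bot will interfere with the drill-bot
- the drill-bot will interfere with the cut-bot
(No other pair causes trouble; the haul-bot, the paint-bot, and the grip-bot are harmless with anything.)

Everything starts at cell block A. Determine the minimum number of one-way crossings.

Counting alone: the guard can take at most 1 across per trip to cell block B, so moving all 6 needs at least 6 loaded trips out, with a return between consecutive ones — at least 11 crossings.
The safety rule pushes this higher. Following every safe sequence of crossings, the most of the 6 that can be at cell block B as the transport cart arrives there on crossing 11 is 5 — never all 6.
So no plan with fewer than 13 crossings exists, and this one achieves 13:
1. Guard goes to cell block B with the drill-bot.
2. Guard goes back to cell block A alone.
3. Guard goes to cell block B with the cut-bot.
4. Guard goes back to cell block A with the drill-bot.
5. Guard goes to cell block B with the lift-bot.
6. Guard goes back to cell block A alone.
7. Guard goes to cell block B with the haul-bot.
8. Guard goes back to cell block A alone.
9. Guard goes to cell block B with the paint-bot.
10. Guard goes back to cell block A alone.
11. Guard goes to cell block B with the grip-bot.
12. Guard goes back to cell block A alone.
13. Guard goes to cell block B with the drill-bot.

13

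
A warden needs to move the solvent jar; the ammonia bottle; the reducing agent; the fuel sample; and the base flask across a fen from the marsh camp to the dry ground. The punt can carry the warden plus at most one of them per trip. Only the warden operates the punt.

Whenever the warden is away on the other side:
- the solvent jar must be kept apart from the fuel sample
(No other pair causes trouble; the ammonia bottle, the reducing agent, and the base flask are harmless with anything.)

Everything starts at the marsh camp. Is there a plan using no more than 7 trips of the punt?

No

Counting alone: the warden can take at most 1 across per trip to the dry ground, so moving all 5 needs at least 5 loaded trips out, with a return between consecutive ones — at least 9 crossings.
Since 7 < 9, 7 crossings cannot be enough. (The shortest complete plan in fact takes 9:)
1. Warden goes to the dry ground with the solvent jar.
2. Warden goes back to the marsh camp alone.
3. Warden goes to the dry ground with the ammonia bottle.
4. Warden goes back to the marsh camp alone.
5. Warden goes to the dry ground with the reducing agent.
6. Warden goes back to the marsh camp alone.
7. Warden goes to the dry ground with the base flask.
8. Warden goes back to the marsh camp alone.
9. Warden goes to the dry ground with the fuel sample.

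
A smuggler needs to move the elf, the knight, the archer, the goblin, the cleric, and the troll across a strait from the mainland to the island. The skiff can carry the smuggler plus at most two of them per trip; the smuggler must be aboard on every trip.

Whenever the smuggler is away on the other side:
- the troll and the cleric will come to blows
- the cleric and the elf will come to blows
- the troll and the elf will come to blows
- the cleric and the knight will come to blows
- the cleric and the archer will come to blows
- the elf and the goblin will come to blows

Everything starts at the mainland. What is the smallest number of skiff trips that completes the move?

Counting alone: the smuggler can take at most 2 across per trip to the island, so moving all 6 needs at least 3 loaded trips out, with a return between consecutive ones — at least 5 crossings.
The safety rule pushes this higher. Following every safe sequence of crossings, the most of the 6 that can be at the island as the skiff arrives there on crossings 5, 7 is 4, 5 respectively — never all 6.
So no plan with fewer than 9 crossings exists, and this one achieves 9:
1. Smuggler goes to the island with the cleric and the elf.
2. Smuggler goes back to the mainland with the elf.
3. Smuggler goes to the island with the elf and the knight.
4. Smuggler goes back to the mainland with the cleric.
5. Smuggler goes to the island with the archer and the cleric.
6. Smuggler goes back to the mainland with the cleric.
7. Smuggler goes to the island with the goblin and the troll.
8. Smuggler goes back to the mainland with the elf.
9. Smuggler goes to the island with the cleric and the elf.

9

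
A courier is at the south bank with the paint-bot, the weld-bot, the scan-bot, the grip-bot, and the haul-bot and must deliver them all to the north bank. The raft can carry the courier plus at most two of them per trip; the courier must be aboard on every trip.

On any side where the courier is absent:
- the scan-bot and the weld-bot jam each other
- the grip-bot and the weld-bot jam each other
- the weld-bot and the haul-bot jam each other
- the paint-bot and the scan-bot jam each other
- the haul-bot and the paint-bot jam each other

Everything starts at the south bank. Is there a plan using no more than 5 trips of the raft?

No

Counting alone: the courier can take at most 2 across per trip to the north bank, so moving all 5 needs at least 3 loaded trips out, with a return between consecutive ones — at least 5 crossings.
The safety rule pushes this higher. Following every safe sequence of crossings, the most of the 5 that can be at the north bank as the raft arrives there on crossing 5 is 4 — never all 5.
So the move cannot be finished within 5 crossings. (The shortest complete plan takes 7:)
1. Courier goes to the north bank with the paint-bot and the weld-bot.  [the south bank: the grip-bot, the haul-bot, the scan-bot | the north bank: the paint-bot, the weld-bot]
2. Courier goes back to the south bank alone.  [the south bank: the grip-bot, the haul-bot, the scan-bot | the north bank: the paint-bot, the weld-bot]
3. Courier goes to the north bank with the scan-bot.  [the south bank: the grip-bot, the haul-bot | the north bank: the paint-bot, the scan-bot, the weld-bot]
4. Courier goes back to the south bank with the paint-bot and the weld-bot.  [the south bank: the grip-bot, the haul-bot, the paint-bot, the weld-bot | the north bank: the scan-bot]
5. Courier goes to the north bank with the grip-bot and the haul-bot.  [the south bank: the paint-bot, the weld-bot | the north bank: the grip-bot, the haul-bot, the scan-bot]
6. Courier goes back to the south bank alone.  [the south bank: the paint-bot, the weld-bot | the north bank: the grip-bot, the haul-bot, the scan-bot]
7. Courier goes to the north bank with the paint-bot and the weld-bot.  [the south bank: — | the north bank: the grip-bot, the haul-bot, the paint-bot, the scan-bot, the weld-bot]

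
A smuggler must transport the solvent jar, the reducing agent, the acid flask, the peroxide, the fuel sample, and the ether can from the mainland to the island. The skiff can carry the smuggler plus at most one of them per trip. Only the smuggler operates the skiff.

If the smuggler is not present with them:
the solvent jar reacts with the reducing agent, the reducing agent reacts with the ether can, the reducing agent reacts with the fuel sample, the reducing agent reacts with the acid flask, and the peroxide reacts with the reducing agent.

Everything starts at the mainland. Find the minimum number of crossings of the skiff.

impossible

Following every safe sequence of crossings from the start, the most of the 6 that can be at the island as the skiff arrives there on crossings 1, 3 is 1, 2 respectively; the best ever achieved is 2 of 6.
From crossing 5 on, no configuration arises that was not already reachable earlier: only 13 distinct safe configurations (who is on which side, and where the skiff is) can ever be reached, none of them has everyone across, and every continuation just revisits them. So no valid plan exists.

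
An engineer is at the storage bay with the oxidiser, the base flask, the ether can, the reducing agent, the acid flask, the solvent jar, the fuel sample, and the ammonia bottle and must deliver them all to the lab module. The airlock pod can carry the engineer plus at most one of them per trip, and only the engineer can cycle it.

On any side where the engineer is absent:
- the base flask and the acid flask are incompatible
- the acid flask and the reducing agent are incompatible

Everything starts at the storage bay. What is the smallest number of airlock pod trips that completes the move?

17

Counting alone: the engineer can take at most 1 across per trip to the lab module, so moving all 8 needs at least 8 loaded trips out, with a return between consecutive ones — at least 15 crossings.
The safety rule pushes this higher. Following every safe sequence of crossings, the most of the 8 that can be at the lab module as the airlock pod arrives there on crossing 15 is 7 — never all 8.
So no plan with fewer than 17 crossings exists, and this one achieves 17:
1. Engineer goes to the lab module with the acid flask.  [the storage bay: the ammonia bottle, the base flask, the ether can, the fuel sample, the oxidiser, the reducing agent, the solvent jar | the lab module: the acid flask]
2. Engineer goes back to the storage bay alone.  [the storage bay: the ammonia bottle, the base flask, the ether can, the fuel sample, the oxidiser, the reducing agent, the solvent jar | the lab module: the acid flask]
3. Engineer goes to the lab module with the oxidiser.  [the storage bay: the ammonia bottle, the base flask, the ether can, the fuel sample, the reducing agent, the solvent jar | the lab module: the acid flask, the oxidiser]
4. Engineer goes back to the storage bay alone.  [the storage bay: the ammonia bottle, the base flask, the ether can, the fuel sample, the reducing agent, the solvent jar | the lab module: the acid flask, the oxidiser]
5. Engineer goes to the lab module with the base flask.  [the storage bay: the ammonia bottle, the ether can, the fuel sample, the reducing agent, the solvent jar | the lab module: the acid flask, the base flask, the oxidiser]
6. Engineer goes back to the storage bay with the acid flask.  [the storage bay: the acid flask, the ammonia bottle, the ether can, the fuel sample, the reducing agent, the solvent jar | the lab module: the base flask, the oxidiser]
7. Engineer goes to the lab module with the reducing agent.  [the storage bay: the acid flask, the ammonia bottle, the ether can, the fuel sample, the solvent jar | the lab module: the base flask, the oxidiser, the reducing agent]
8. Engineer goes back to the storage bay alone.  [the storage bay: the acid flask, the ammonia bottle, the ether can, the fuel sample, the solvent jar | the lab module: the base flask, the oxidiser, the reducing agent]
9. Engineer goes to the lab module with the ether can.  [the storage bay: the acid flask, the ammonia bottle, the fuel sample, the solvent jar | the lab module: the base flask, the ether can, the oxidiser, the reducing agent]
10. Engineer goes back to the storage bay alone.  [the storage bay: the acid flask, the ammonia bottle, the fuel sample, the solvent jar | the lab module: the base flask, the ether can, the oxidiser, the reducing agent]
11. Engineer goes to the lab module with the solvent jar.  [the storage bay: the acid flask, the ammonia bottle, the fuel sample | the lab module: the base flask, the ether can, the oxidiser, the reducing agent, the solvent jar]
12. Engineer goes back to the storage bay alone.  [the storage bay: the acid flask, the ammonia bottle, the fuel sample | the lab module: the base flask, the ether can, the oxidiser, the reducing agent, the solvent jar]
13. Engineer goes to the lab module with the fuel sample.  [the storage bay: the acid flask, the ammonia bottle | the lab module: the base flask, the ether can, the fuel sample, the oxidiser, the reducing agent, the solvent jar]
14. Engineer goes back to the storage bay alone.  [the storage bay: the acid flask, the ammonia bottle | the lab module: the base flask, the ether can, the fuel sample, the oxidiser, the reducing agent, the solvent jar]
15. Engineer goes to the lab module with the ammonia bottle.  [the storage bay: the acid flask | the lab module: the ammonia bottle, the base flask, the ether can, the fuel sample, the oxidiser, the reducing agent, the solvent jar]
16. Engineer goes back to the storage bay alone.  [the storage bay: the acid flask | the lab module: the ammonia bottle, the base flask, the ether can, the fuel sample, the oxidiser, the reducing agent, the solvent jar]
17. Engineer goes to the lab module with the acid flask.  [the storage bay: — | the lab module: the acid flask, the ammonia bottle, the base flask, the ether can, the fuel sample, the oxidiser, the reducing agent, the solvent jar]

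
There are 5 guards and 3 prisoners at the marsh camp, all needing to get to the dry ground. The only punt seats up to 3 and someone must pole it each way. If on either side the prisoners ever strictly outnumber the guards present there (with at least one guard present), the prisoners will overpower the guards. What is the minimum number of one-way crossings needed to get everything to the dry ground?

7

Counting alone: each trip to the dry ground takes at most 3 across and each return brings at least 1 back, so after t trips out (and t−1 returns) at most 3t − (t−1) of the 8 are across; that first reaches 8 at t = 4, so at least 7 crossings are needed.
The plan below uses exactly 7 crossings, so it is optimal:
1. 2 prisoners → the dry ground.  (the marsh camp: 5G 1P; the dry ground: 0G 2P)
2. 1 prisoner ← the marsh camp.  (the marsh camp: 5G 2P; the dry ground: 0G 1P)
3. 2 guards and 1 prisoner → the dry ground.  (the marsh camp: 3G 1P; the dry ground: 2G 2P)
4. 1 prisoner ← the marsh camp.  (the marsh camp: 3G 2P; the dry ground: 2G 1P)
5. 1 guard and 2 prisoners → the dry ground.  (the marsh camp: 2G 0P; the dry ground: 3G 3P)
6. 1 prisoner ← the marsh camp.  (the marsh camp: 2G 1P; the dry ground: 3G 2P)
7. 2 guards and 1 prisoner → the dry ground.  (the marsh camp: 0G 0P; the dry ground: 5G 3P)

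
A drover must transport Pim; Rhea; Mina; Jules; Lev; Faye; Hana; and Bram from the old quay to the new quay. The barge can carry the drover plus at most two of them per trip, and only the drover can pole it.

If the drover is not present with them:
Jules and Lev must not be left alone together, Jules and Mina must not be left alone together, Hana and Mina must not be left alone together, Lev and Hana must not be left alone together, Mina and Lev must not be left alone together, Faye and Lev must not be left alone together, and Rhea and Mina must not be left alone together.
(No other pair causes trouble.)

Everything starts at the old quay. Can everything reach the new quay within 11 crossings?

Counting alone: the drover can take at most 2 across per trip to the new quay, so moving all 8 needs at least 4 loaded trips out, with a return between consecutive ones — at least 7 crossings.
The safety rule pushes this higher. Following every safe sequence of crossings, the most of the 8 that can be at the new quay as the barge arrives there on crossings 7, 9, 11 is 5, 6, 7 respectively — never all 8.
So the move cannot be finished within 11 crossings. (The shortest complete plan takes 13:)
1. Drover goes to the new quay with Lev and Mina.  [the old quay: Bram, Faye, Hana, Jules, Pim, Rhea | the new quay: Lev, Mina]
2. Drover goes back to the old quay with Mina.  [the old quay: Bram, Faye, Hana, Jules, Mina, Pim, Rhea | the new quay: Lev]
3. Drover goes to the new quay with Mina and Pim.  [the old quay: Bram, Faye, Hana, Jules, Rhea | the new quay: Lev, Mina, Pim]
4. Drover goes back to the old quay with Mina.  [the old quay: Bram, Faye, Hana, Jules, Mina, Rhea | the new quay: Lev, Pim]
5. Drover goes to the new quay with Mina and Rhea.  [the old quay: Bram, Faye, Hana, Jules | the new quay: Lev, Mina, Pim, Rhea]
6. Drover goes back to the old quay with Mina.  [the old quay: Bram, Faye, Hana, Jules, Mina | the new quay: Lev, Pim, Rhea]
7. Drover goes to the new quay with Bram and Mina.  [the old quay: Faye, Hana, Jules | the new quay: Bram, Lev, Mina, Pim, Rhea]
8. Drover goes back to the old quay with Mina.  [the old quay: Faye, Hana, Jules, Mina | the new quay: Bram, Lev, Pim, Rhea]
9. Drover goes to the new quay with Hana and Jules.  [the old quay: Faye, Mina | the new quay: Bram, Hana, Jules, Lev, Pim, Rhea]
10. Drover goes back to the old quay with Lev.  [the old quay: Faye, Lev, Mina | the new quay: Bram, Hana, Jules, Pim, Rhea]
11. Drover goes to the new quay with Faye and Mina.  [the old quay: Lev | the new quay: Bram, Faye, Hana, Jules, Mina, Pim, Rhea]
12. Drover goes back to the old quay with Mina.  [the old quay: Lev, Mina | the new quay: Bram, Faye, Hana, Jules, Pim, Rhea]
13. Drover goes to the new quay with Lev and Mina.  [the old quay: — | the new quay: Bram, Faye, Hana, Jules, Lev, Mina, Pim, Rhea]

No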